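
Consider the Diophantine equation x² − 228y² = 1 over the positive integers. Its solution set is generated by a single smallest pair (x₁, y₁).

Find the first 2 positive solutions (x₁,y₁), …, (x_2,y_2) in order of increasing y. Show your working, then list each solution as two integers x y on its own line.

√228 = [15; 10,30, …], period ℓ=2 (even) → k=1
a_0=15:  p_0=15·1+0=15,  q_0=15·0+1=1
a_1=10:  p_1=10·15+1=151,  q_1=10·1+0=10
fundamental: x₁=151, y₁=10  (since 22801 − 228·100 = 1)
n=2: (151,10)∘(151,10) = (151·151+228·10·10, 151·10+10·151) = (45601,3020)

151 10
45601 3020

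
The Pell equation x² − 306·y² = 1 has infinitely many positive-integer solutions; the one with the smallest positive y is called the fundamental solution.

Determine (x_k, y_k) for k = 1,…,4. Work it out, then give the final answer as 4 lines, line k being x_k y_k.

35 2
2449 140
171395 9798
11995201 685720

√306 = [17; 2,34, …], period ℓ=2 (even) → k=1
a_0=17:  p_0=17·1+0=17,  q_0=17·0+1=1
a_1=2:  p_1=2·17+1=35,  q_1=2·1+0=2
(x₁, y₁) = (35, 2);  35² − 306·2² = 1 ✓
(x_2, y_2) = (35·35 + 306·2·2, 35·2 + 2·35) = (2449, 140)
(x_3, y_3) = (35·2449 + 306·2·140, 35·140 + 2·2449) = (171395, 9798)
(x_4, y_4) = (35·171395 + 306·2·9798, 35·9798 + 2·171395) = (11995201, 685720)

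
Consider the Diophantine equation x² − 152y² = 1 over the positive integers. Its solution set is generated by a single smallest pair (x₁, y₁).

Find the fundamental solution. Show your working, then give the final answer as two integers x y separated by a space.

d=152: √d = [12; 3,24] (ℓ=2, even), read p_1/q_1
step 0: (12, 1)  from 12·(1,0) + (0,1)
step 1: (37, 3)  from 3·(12,1) + (1,0)
fundamental: x₁=37, y₁=3  (since 1369 − 152·9 = 1)

37 3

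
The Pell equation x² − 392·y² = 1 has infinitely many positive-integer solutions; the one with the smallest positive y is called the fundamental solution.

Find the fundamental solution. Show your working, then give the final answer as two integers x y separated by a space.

d=392: √d = [19; 1,3,1,38] (ℓ=4, even), read p_3/q_3
i=0: a=19 ⇒ p=19, q=1
i=1: a=1 ⇒ p=20, q=1
i=2: a=3 ⇒ p=79, q=4
i=3: a=1 ⇒ p=99, q=5
(x₁, y₁) = (99, 5);  99² − 392·5² = 1 ✓

99 5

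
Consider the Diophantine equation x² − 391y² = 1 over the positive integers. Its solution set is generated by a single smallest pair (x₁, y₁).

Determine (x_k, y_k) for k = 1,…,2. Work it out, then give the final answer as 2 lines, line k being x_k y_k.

7338680 371133
107712448284799 5447252648880

√391 → a₀=19, period (1,3,2,2,1,…,3,1,38); ℓ=16 even so k=15
i=0: a=19 ⇒ p=19, q=1
i=1: a=1 ⇒ p=20, q=1
i=2: a=3 ⇒ p=79, q=4
i=3: a=2 ⇒ p=178, q=9
…
i=5: a=1 ⇒ p=613, q=31
i=6: a=1 ⇒ p=1048, q=53
…
i=9: a=2 ⇒ p=107747, q=5449
i=10: a=1 ⇒ p=160266, q=8105
i=11: a=1 ⇒ p=268013, q=13554
…
i=13: a=2 ⇒ p=1660597, q=83980
i=14: a=3 ⇒ p=5678083, q=287153
i=15: a=1 ⇒ p=7338680, q=371133
(x₁, y₁) = (7338680, 371133);  7338680² − 391·371133² = 1 ✓
n=2: (7338680,371133)∘(7338680,371133) = (7338680·7338680+391·371133·371133, 7338680·371133+371133·7338680) = (107712448284799,5447252648880)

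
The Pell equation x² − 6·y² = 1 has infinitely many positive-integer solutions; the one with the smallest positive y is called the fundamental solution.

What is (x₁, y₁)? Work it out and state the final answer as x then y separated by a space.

[2; 2,4] for √6; ℓ=2 ⇒ convergent index 1
a_0=2:  p_0=2·1+0=2,  q_0=2·0+1=1
a_1=2:  p_1=2·2+1=5,  q_1=2·1+0=2
(x₁, y₁) = (5, 2);  5² − 6·2² = 1 ✓

5 2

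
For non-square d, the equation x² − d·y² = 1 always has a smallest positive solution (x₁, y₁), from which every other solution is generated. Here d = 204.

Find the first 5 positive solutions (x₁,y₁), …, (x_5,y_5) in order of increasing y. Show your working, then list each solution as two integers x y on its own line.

4999 350
49980001 3499300
499700044999 34986001050
4996000999920001 349790034998600
49950017497500124999 3497200734930001750

√204 → a₀=14, period (3,1,1,6,1,1,3,28); ℓ=8 even so k=7
step 0: (14, 1)  from 14·(1,0) + (0,1)
step 1: (43, 3)  from 3·(14,1) + (1,0)
…
step 3: (100, 7)  from 1·(57,4) + (43,3)
step 4: (657, 46)  from 6·(100,7) + (57,4)
step 5: (757, 53)  from 1·(657,46) + (100,7)
step 6: (1414, 99)  from 1·(757,53) + (657,46)
step 7: (4999, 350)  from 3·(1414,99) + (757,53)
→ (4999, 350).  Check: 4999²=24990001, 204·350²=24990000, difference 1.
(x_2, y_2) = (4999·4999 + 204·350·350, 4999·350 + 350·4999) = (49980001, 3499300)
(x_3, y_3) = (4999·49980001 + 204·350·3499300, 4999·3499300 + 350·49980001) = (499700044999, 34986001050)
(x_4, y_4) = (4999·499700044999 + 204·350·34986001050, 4999·34986001050 + 350·499700044999) = (4996000999920001, 349790034998600)
(x_5, y_5) = (4999·4996000999920001 + 204·350·349790034998600, 4999·349790034998600 + 350·4996000999920001) = (49950017497500124999, 3497200734930001750)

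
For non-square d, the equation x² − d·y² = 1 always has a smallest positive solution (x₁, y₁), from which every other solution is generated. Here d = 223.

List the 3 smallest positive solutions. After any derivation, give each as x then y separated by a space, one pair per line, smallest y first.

d=223: √d = [14; 1,13,1,28] (ℓ=4, even), read p_3/q_3
i=0: a=14 ⇒ p=14, q=1
i=1: a=1 ⇒ p=15, q=1
i=2: a=13 ⇒ p=209, q=14
i=3: a=1 ⇒ p=224, q=15
→ (224, 15).  Check: 224²=50176, 223·15²=50175, difference 1.
k=2:  x_2 = 224·224+223·15·15 = 100351,  y_2 = 224·15+15·224 = 6720
k=3:  x_3 = 224·100351+223·15·6720 = 44957024,  y_3 = 224·6720+15·100351 = 3010545

224 15
100351 6720
44957024 3010545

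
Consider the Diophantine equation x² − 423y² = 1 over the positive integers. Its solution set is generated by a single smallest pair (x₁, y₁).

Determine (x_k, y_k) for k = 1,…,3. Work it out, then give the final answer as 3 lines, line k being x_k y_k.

√423 = [20; 1,1,3,4,3,1,1,40, …], period ℓ=8 (even) → k=7
step 0: (20, 1)  from 20·(1,0) + (0,1)
…
step 2: (41, 2)  from 1·(21,1) + (20,1)
step 3: (144, 7)  from 3·(41,2) + (21,1)
step 4: (617, 30)  from 4·(144,7) + (41,2)
…
step 6: (2612, 127)  from 1·(1995,97) + (617,30)
step 7: (4607, 224)  from 1·(2612,127) + (1995,97)
fundamental: x₁=4607, y₁=224  (since 21224449 − 423·50176 = 1)
(x_2, y_2) = (4607·4607 + 423·224·224, 4607·224 + 224·4607) = (42448897, 2063936)
(x_3, y_3) = (4607·42448897 + 423·224·2063936, 4607·2063936 + 224·42448897) = (391124132351, 19017106080)

4607 224
42448897 2063936
391124132351 19017106080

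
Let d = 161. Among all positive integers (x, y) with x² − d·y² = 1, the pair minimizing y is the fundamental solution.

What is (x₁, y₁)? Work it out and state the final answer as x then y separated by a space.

11775 928

√161 → a₀=12, period (1,2,4,1,2,1,4,2,1,24); ℓ=10 even so k=9
step 0: (12, 1)  from 12·(1,0) + (0,1)
…
step 5: (571, 45)  from 2·(203,16) + (165,13)
step 6: (774, 61)  from 1·(571,45) + (203,16)
…
step 8: (8108, 639)  from 2·(3667,289) + (774,61)
step 9: (11775, 928)  from 1·(8108,639) + (3667,289)
→ (11775, 928).  Check: 11775²=138650625, 161·928²=138650624, difference 1.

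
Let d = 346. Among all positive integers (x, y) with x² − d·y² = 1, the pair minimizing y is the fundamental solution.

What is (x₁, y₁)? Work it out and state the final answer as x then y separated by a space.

√346 = [18; 1,1,1,1,36, …], period ℓ=5 (odd) → k=9
a_0=18:  p_0=18·1+0=18,  q_0=18·0+1=1
a_1=1:  p_1=1·18+1=19,  q_1=1·1+0=1
…
a_6=1:  p_6=1·3404+93=3497,  q_6=1·183+5=188
…
a_8=1:  p_8=1·6901+3497=10398,  q_8=1·371+188=559
a_9=1:  p_9=1·10398+6901=17299,  q_9=1·559+371=930
fundamental: x₁=17299, y₁=930  (since 299255401 − 346·864900 = 1)

17299 930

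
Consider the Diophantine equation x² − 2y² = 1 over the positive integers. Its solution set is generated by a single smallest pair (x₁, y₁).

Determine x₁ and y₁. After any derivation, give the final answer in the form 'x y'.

√2 = [1; 2, …], period ℓ=1 (odd) → k=1
a_0=1:  p_0=1·1+0=1,  q_0=1·0+1=1
a_1=2:  p_1=2·1+1=3,  q_1=2·1+0=2
→ (3, 2).  Check: 3²=9, 2·2²=8, difference 1.

3 2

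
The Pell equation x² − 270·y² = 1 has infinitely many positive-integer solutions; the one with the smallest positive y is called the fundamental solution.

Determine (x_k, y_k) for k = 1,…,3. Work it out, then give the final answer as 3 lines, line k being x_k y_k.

d=270: √d = [16; 2,3,6,3,2,32] (ℓ=6, even), read p_5/q_5
a_0=16:  p_0=16·1+0=16,  q_0=16·0+1=1
a_1=2:  p_1=2·16+1=33,  q_1=2·1+0=2
a_2=3:  p_2=3·33+16=115,  q_2=3·2+1=7
a_3=6:  p_3=6·115+33=723,  q_3=6·7+2=44
a_4=3:  p_4=3·723+115=2284,  q_4=3·44+7=139
a_5=2:  p_5=2·2284+723=5291,  q_5=2·139+44=322
(x₁, y₁) = (5291, 322);  5291² − 270·322² = 1 ✓
n=2: (5291,322)∘(5291,322) = (5291·5291+270·322·322, 5291·322+322·5291) = (55989361,3407404)
n=3: (55989361,3407404)∘(5291,322) = (5291·55989361+270·322·3407404, 5291·3407404+322·55989361) = (592479412811,36057148806)

5291 322
55989361 3407404
592479412811 36057148806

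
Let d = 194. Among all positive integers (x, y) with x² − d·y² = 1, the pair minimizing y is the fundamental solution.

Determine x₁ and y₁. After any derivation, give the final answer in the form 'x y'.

195 14

√194 → a₀=13, period (1,12,1,26); ℓ=4 even so k=3
k=0  a_k=13  p_k/q_k = 13/1
…
k=2  a_k=12  p_k/q_k = 181/13
k=3  a_k=1  p_k/q_k = 195/14
→ (195, 14).  Check: 195²=38025, 194·14²=38024, difference 1.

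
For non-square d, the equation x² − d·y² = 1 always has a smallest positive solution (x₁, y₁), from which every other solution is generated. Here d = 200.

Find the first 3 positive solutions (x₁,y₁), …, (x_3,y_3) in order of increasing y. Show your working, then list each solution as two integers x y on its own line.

99 7
19601 1386
3880899 274421

[14; 7,28] for √200; ℓ=2 ⇒ convergent index 1
a_0=14:  p_0=14·1+0=14,  q_0=14·0+1=1
a_1=7:  p_1=7·14+1=99,  q_1=7·1+0=7
fundamental: x₁=99, y₁=7  (since 9801 − 200·49 = 1)
n=2: (99,7)∘(99,7) = (99·99+200·7·7, 99·7+7·99) = (19601,1386)
n=3: (19601,1386)∘(99,7) = (99·19601+200·7·1386, 99·1386+7·19601) = (3880899,274421)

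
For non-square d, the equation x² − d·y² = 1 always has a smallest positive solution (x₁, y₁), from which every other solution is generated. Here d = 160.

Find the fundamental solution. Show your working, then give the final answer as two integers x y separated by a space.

√160 = [12; 1,1,1,5,1,1,1,24, …], period ℓ=8 (even) → k=7
step 0: (12, 1)  from 12·(1,0) + (0,1)
…
step 3: (38, 3)  from 1·(25,2) + (13,1)
step 4: (215, 17)  from 5·(38,3) + (25,2)
…
step 6: (468, 37)  from 1·(253,20) + (215,17)
step 7: (721, 57)  from 1·(468,37) + (253,20)
(x₁, y₁) = (721, 57);  721² − 160·57² = 1 ✓

721 57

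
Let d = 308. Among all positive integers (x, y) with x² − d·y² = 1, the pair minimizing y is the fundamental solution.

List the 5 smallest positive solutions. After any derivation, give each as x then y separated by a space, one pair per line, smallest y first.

351 20
246401 14040
172973151 9856060
121426905601 6918940080
85241514758751 4857086080100

√308 = [17; 1,1,4,1,1,34, …], period ℓ=6 (even) → k=5
k=0  a_k=17  p_k/q_k = 17/1
…
k=2  a_k=1  p_k/q_k = 35/2
…
k=4  a_k=1  p_k/q_k = 193/11
k=5  a_k=1  p_k/q_k = 351/20
→ (351, 20).  Check: 351²=123201, 308·20²=123200, difference 1.
n=2: (351,20)∘(351,20) = (351·351+308·20·20, 351·20+20·351) = (246401,14040)
n=3: (246401,14040)∘(351,20) = (351·246401+308·20·14040, 351·14040+20·246401) = (172973151,9856060)
n=4: (172973151,9856060)∘(351,20) = (351·172973151+308·20·9856060, 351·9856060+20·172973151) = (121426905601,6918940080)
n=5: (121426905601,6918940080)∘(351,20) = (351·121426905601+308·20·6918940080, 351·6918940080+20·121426905601) = (85241514758751,4857086080100)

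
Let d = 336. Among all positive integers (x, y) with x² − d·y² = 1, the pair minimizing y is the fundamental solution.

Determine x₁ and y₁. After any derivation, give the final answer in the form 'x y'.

55 3

√336 → a₀=18, period (3,36); ℓ=2 even so k=1
i=0: a=18 ⇒ p=18, q=1
i=1: a=3 ⇒ p=55, q=3
→ (55, 3).  Check: 55²=3025, 336·3²=3024, difference 1.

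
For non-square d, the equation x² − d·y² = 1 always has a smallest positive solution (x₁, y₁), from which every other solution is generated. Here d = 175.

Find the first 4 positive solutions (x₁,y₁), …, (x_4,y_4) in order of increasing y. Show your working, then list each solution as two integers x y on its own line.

2024 153
8193151 619344
33165873224 2507104359
134255446617601 10148757825888

√175 → a₀=13, period (4,2,1,2,4,26); ℓ=6 even so k=5
step 0: (13, 1)  from 13·(1,0) + (0,1)
…
step 2: (119, 9)  from 2·(53,4) + (13,1)
step 3: (172, 13)  from 1·(119,9) + (53,4)
step 4: (463, 35)  from 2·(172,13) + (119,9)
step 5: (2024, 153)  from 4·(463,35) + (172,13)
fundamental: x₁=2024, y₁=153  (since 4096576 − 175·23409 = 1)
k=2:  x_2 = 2024·2024+175·153·153 = 8193151,  y_2 = 2024·153+153·2024 = 619344
k=3:  x_3 = 2024·8193151+175·153·619344 = 33165873224,  y_3 = 2024·619344+153·8193151 = 2507104359
k=4:  x_4 = 2024·33165873224+175·153·2507104359 = 134255446617601,  y_4 = 2024·2507104359+153·33165873224 = 10148757825888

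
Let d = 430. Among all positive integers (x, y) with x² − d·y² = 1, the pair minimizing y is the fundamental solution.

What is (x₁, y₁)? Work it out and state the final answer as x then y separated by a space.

2862251 138030

[20; 1,2,1,3,1,…,2,1,40] for √430; ℓ=14 ⇒ convergent index 13
step 0: (20, 1)  from 20·(1,0) + (0,1)
…
step 2: (62, 3)  from 2·(21,1) + (20,1)
…
step 5: (394, 19)  from 1·(311,15) + (83,4)
step 6: (2675, 129)  from 6·(394,19) + (311,15)
…
step 9: (155233, 7486)  from 1·(133439,6435) + (21794,1051)
step 10: (599138, 28893)  from 3·(155233,7486) + (133439,6435)
…
step 12: (2107880, 101651)  from 2·(754371,36379) + (599138,28893)
step 13: (2862251, 138030)  from 1·(2107880,101651) + (754371,36379)
→ (2862251, 138030).  Check: 2862251²=8192480787001, 430·138030²=8192480787000, difference 1.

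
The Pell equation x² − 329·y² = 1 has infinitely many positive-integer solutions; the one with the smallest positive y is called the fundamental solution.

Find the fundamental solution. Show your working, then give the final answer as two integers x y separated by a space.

[18; 7,4,2,1,1,4,1,1,2,4,7,36] for √329; ℓ=12 ⇒ convergent index 11
k=0  a_k=18  p_k/q_k = 18/1
…
k=2  a_k=4  p_k/q_k = 526/29
k=3  a_k=2  p_k/q_k = 1179/65
k=4  a_k=1  p_k/q_k = 1705/94
…
k=7  a_k=1  p_k/q_k = 16125/889
k=8  a_k=1  p_k/q_k = 29366/1619
…
k=10  a_k=4  p_k/q_k = 328794/18127
k=11  a_k=7  p_k/q_k = 2376415/131016
(x₁, y₁) = (2376415, 131016);  2376415² − 329·131016² = 1 ✓

2376415 131016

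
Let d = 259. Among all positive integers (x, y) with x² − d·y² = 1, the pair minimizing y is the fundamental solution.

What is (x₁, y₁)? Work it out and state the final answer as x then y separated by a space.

[16; 10,1,2,3,4,3,2,1,10,32] for √259; ℓ=10 ⇒ convergent index 9
a_0=16:  p_0=16·1+0=16,  q_0=16·0+1=1
a_1=10:  p_1=10·16+1=161,  q_1=10·1+0=10
…
a_5=4:  p_5=4·1722+515=7403,  q_5=4·107+32=460
…
a_7=2:  p_7=2·23931+7403=55265,  q_7=2·1487+460=3434
a_8=1:  p_8=1·55265+23931=79196,  q_8=1·3434+1487=4921
a_9=10:  p_9=10·79196+55265=847225,  q_9=10·4921+3434=52644
→ (847225, 52644).  Check: 847225²=717790200625, 259·52644²=717790200624, difference 1.

847225 52644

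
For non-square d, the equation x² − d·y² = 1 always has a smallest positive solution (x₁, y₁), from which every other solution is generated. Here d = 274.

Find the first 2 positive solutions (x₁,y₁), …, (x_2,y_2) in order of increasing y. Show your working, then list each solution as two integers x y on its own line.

d=274: √d = [16; 1,1,4,4,1,1,32] (ℓ=7, odd), read p_13/q_13
step 0: (16, 1)  from 16·(1,0) + (0,1)
…
step 4: (629, 38)  from 4·(149,9) + (33,2)
step 5: (778, 47)  from 1·(629,38) + (149,9)
…
step 9: (93011, 5619)  from 1·(47209,2852) + (45802,2767)
step 10: (419253, 25328)  from 4·(93011,5619) + (47209,2852)
…
step 12: (2189276, 132259)  from 1·(1770023,106931) + (419253,25328)
step 13: (3959299, 239190)  from 1·(2189276,132259) + (1770023,106931)
fundamental: x₁=3959299, y₁=239190  (since 15676048571401 − 274·57211856100 = 1)
(3959299+239190√274)^2 = 31352097142801 + 1894049455620√274

3959299 239190
31352097142801 1894049455620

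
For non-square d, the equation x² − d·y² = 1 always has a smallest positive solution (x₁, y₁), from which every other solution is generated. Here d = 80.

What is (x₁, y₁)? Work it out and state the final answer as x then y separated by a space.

√80 = [8; 1,16, …], period ℓ=2 (even) → k=1
k=0  a_k=8  p_k/q_k = 8/1
k=1  a_k=1  p_k/q_k = 9/1
→ (9, 1).  Check: 9²=81, 80·1²=80, difference 1.

9 1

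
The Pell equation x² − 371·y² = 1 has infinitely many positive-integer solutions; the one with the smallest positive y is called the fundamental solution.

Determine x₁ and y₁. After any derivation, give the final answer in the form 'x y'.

1695 88

[19; 3,1,4,1,3,38] for √371; ℓ=6 ⇒ convergent index 5
step 0: (19, 1)  from 19·(1,0) + (0,1)
step 1: (58, 3)  from 3·(19,1) + (1,0)
step 2: (77, 4)  from 1·(58,3) + (19,1)
…
step 4: (443, 23)  from 1·(366,19) + (77,4)
step 5: (1695, 88)  from 3·(443,23) + (366,19)
(x₁, y₁) = (1695, 88);  1695² − 371·88² = 1 ✓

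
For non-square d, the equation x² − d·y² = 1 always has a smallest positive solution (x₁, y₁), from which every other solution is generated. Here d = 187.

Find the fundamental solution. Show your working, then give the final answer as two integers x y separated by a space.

1682 123

d=187: √d = [13; 1,2,13,2,1,26] (ℓ=6, even), read p_5/q_5
step 0: (13, 1)  from 13·(1,0) + (0,1)
step 1: (14, 1)  from 1·(13,1) + (1,0)
step 2: (41, 3)  from 2·(14,1) + (13,1)
…
step 4: (1135, 83)  from 2·(547,40) + (41,3)
step 5: (1682, 123)  from 1·(1135,83) + (547,40)
(x₁, y₁) = (1682, 123);  1682² − 187·123² = 1 ✓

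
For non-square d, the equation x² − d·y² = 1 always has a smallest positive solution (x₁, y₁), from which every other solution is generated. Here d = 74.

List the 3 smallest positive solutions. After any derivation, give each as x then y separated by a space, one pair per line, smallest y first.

√74 → a₀=8, period (1,1,1,1,16); ℓ=5 odd so k=9
a_0=8:  p_0=8·1+0=8,  q_0=8·0+1=1
…
a_2=1:  p_2=1·9+8=17,  q_2=1·1+1=2
…
a_4=1:  p_4=1·26+17=43,  q_4=1·3+2=5
…
a_6=1:  p_6=1·714+43=757,  q_6=1·83+5=88
…
a_8=1:  p_8=1·1471+757=2228,  q_8=1·171+88=259
a_9=1:  p_9=1·2228+1471=3699,  q_9=1·259+171=430
(x₁, y₁) = (3699, 430);  3699² − 74·430² = 1 ✓
(3699+430√74)^2 = 27365201 + 3181140√74
(3699+430√74)^3 = 202447753299 + 23534073290√74

3699 430
27365201 3181140
202447753299 23534073290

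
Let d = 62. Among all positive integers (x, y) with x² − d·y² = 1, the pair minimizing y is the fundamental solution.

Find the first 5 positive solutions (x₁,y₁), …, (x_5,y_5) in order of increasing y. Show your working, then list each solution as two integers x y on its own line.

d=62: √d = [7; 1,6,1,14] (ℓ=4, even), read p_3/q_3
i=0: a=7 ⇒ p=7, q=1
…
i=2: a=6 ⇒ p=55, q=7
i=3: a=1 ⇒ p=63, q=8
(x₁, y₁) = (63, 8);  63² − 62·8² = 1 ✓
n=2: (63,8)∘(63,8) = (63·63+62·8·8, 63·8+8·63) = (7937,1008)
n=3: (7937,1008)∘(63,8) = (63·7937+62·8·1008, 63·1008+8·7937) = (999999,127000)
n=4: (999999,127000)∘(63,8) = (63·999999+62·8·127000, 63·127000+8·999999) = (125991937,16000992)
n=5: (125991937,16000992)∘(63,8) = (63·125991937+62·8·16000992, 63·16000992+8·125991937) = (15873984063,2015997992)

63 8
7937 1008
999999 127000
125991937 16000992
15873984063 2015997992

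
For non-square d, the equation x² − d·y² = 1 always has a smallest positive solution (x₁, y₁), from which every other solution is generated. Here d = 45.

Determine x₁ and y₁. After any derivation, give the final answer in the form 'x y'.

d=45: √d = [6; 1,2,2,2,1,12] (ℓ=6, even), read p_5/q_5
i=0: a=6 ⇒ p=6, q=1
i=1: a=1 ⇒ p=7, q=1
i=2: a=2 ⇒ p=20, q=3
i=3: a=2 ⇒ p=47, q=7
i=4: a=2 ⇒ p=114, q=17
i=5: a=1 ⇒ p=161, q=24
fundamental: x₁=161, y₁=24  (since 25921 − 45·576 = 1)

161 24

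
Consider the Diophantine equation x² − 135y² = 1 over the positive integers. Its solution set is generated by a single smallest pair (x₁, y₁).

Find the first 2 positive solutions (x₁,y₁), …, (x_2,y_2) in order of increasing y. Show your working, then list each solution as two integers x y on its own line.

√135 = [11; 1,1,1,1,1,1,1,22, …], period ℓ=8 (even) → k=7
step 0: (11, 1)  from 11·(1,0) + (0,1)
step 1: (12, 1)  from 1·(11,1) + (1,0)
…
step 4: (58, 5)  from 1·(35,3) + (23,2)
step 5: (93, 8)  from 1·(58,5) + (35,3)
step 6: (151, 13)  from 1·(93,8) + (58,5)
step 7: (244, 21)  from 1·(151,13) + (93,8)
(x₁, y₁) = (244, 21);  244² − 135·21² = 1 ✓
k=2:  x_2 = 244·244+135·21·21 = 119071,  y_2 = 244·21+21·244 = 10248

244 21
119071 10248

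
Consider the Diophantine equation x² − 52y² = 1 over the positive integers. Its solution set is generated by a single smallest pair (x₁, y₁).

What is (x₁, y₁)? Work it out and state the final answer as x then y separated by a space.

√52 → a₀=7, period (4,1,2,1,4,14); ℓ=6 even so k=5
step 0: (7, 1)  from 7·(1,0) + (0,1)
…
step 2: (36, 5)  from 1·(29,4) + (7,1)
step 3: (101, 14)  from 2·(36,5) + (29,4)
step 4: (137, 19)  from 1·(101,14) + (36,5)
step 5: (649, 90)  from 4·(137,19) + (101,14)
fundamental: x₁=649, y₁=90  (since 421201 − 52·8100 = 1)

649 90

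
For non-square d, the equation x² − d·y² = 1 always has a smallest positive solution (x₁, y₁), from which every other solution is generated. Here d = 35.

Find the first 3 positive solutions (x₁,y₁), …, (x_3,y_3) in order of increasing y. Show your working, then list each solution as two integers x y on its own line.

6 1
71 12
846 143

[5; 1,10] for √35; ℓ=2 ⇒ convergent index 1
k=0  a_k=5  p_k/q_k = 5/1
k=1  a_k=1  p_k/q_k = 6/1
→ (6, 1).  Check: 6²=36, 35·1²=35, difference 1.
n=2: (6,1)∘(6,1) = (6·6+35·1·1, 6·1+1·6) = (71,12)
n=3: (71,12)∘(6,1) = (6·71+35·1·12, 6·12+1·71) = (846,143)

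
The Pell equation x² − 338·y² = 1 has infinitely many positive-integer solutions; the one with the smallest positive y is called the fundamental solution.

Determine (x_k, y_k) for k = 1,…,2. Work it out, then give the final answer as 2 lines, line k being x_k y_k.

d=338: √d = [18; 2,1,1,2,36] (ℓ=5, odd), read p_9/q_9
a_0=18:  p_0=18·1+0=18,  q_0=18·0+1=1
a_1=2:  p_1=2·18+1=37,  q_1=2·1+0=2
a_2=1:  p_2=1·37+18=55,  q_2=1·2+1=3
a_3=1:  p_3=1·55+37=92,  q_3=1·3+2=5
…
a_5=36:  p_5=36·239+92=8696,  q_5=36·13+5=473
…
a_7=1:  p_7=1·17631+8696=26327,  q_7=1·959+473=1432
a_8=1:  p_8=1·26327+17631=43958,  q_8=1·1432+959=2391
a_9=2:  p_9=2·43958+26327=114243,  q_9=2·2391+1432=6214
(x₁, y₁) = (114243, 6214);  114243² − 338·6214² = 1 ✓
(114243+6214√338)^2 = 26102926097 + 1419812004√338

114243 6214
26102926097 1419812004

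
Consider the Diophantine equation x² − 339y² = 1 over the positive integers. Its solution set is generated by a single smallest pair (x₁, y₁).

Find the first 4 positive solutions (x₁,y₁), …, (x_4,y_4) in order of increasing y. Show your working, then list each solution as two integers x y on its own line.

97970 5321
19196241799 1042596740
3761311617998090 204286405230279
736991398411349512801 40027878239778270520

√339 = [18; 2,2,2,1,17,1,2,2,2,36, …], period ℓ=10 (even) → k=9
i=0: a=18 ⇒ p=18, q=1
i=1: a=2 ⇒ p=37, q=2
i=2: a=2 ⇒ p=92, q=5
i=3: a=2 ⇒ p=221, q=12
i=4: a=1 ⇒ p=313, q=17
i=5: a=17 ⇒ p=5542, q=301
i=6: a=1 ⇒ p=5855, q=318
i=7: a=2 ⇒ p=17252, q=937
i=8: a=2 ⇒ p=40359, q=2192
i=9: a=2 ⇒ p=97970, q=5321
fundamental: x₁=97970, y₁=5321  (since 9598120900 − 339·28313041 = 1)
(97970+5321√339)^2 = 19196241799 + 1042596740√339
(97970+5321√339)^3 = 3761311617998090 + 204286405230279√339
(97970+5321√339)^4 = 736991398411349512801 + 40027878239778270520√339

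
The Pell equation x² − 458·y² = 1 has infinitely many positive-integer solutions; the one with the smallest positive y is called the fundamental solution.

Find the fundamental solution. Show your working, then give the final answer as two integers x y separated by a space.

22899 1070

√458 = [21; 2,2,42, …], period ℓ=3 (odd) → k=5
a_0=21:  p_0=21·1+0=21,  q_0=21·0+1=1
…
a_2=2:  p_2=2·43+21=107,  q_2=2·2+1=5
a_3=42:  p_3=42·107+43=4537,  q_3=42·5+2=212
a_4=2:  p_4=2·4537+107=9181,  q_4=2·212+5=429
a_5=2:  p_5=2·9181+4537=22899,  q_5=2·429+212=1070
fundamental: x₁=22899, y₁=1070  (since 524364201 − 458·1144900 = 1)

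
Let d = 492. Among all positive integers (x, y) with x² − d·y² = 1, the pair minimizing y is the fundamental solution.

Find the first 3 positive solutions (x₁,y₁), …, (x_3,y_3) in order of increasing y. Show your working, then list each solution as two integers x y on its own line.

√492 → a₀=22, period (5,1,1,10,1,1,5,44); ℓ=8 even so k=7
k=0  a_k=22  p_k/q_k = 22/1
k=1  a_k=5  p_k/q_k = 111/5
…
k=4  a_k=10  p_k/q_k = 2573/116
k=5  a_k=1  p_k/q_k = 2817/127
k=6  a_k=1  p_k/q_k = 5390/243
k=7  a_k=5  p_k/q_k = 29767/1342
(x₁, y₁) = (29767, 1342);  29767² − 492·1342² = 1 ✓
n=2: (29767,1342)∘(29767,1342) = (29767·29767+492·1342·1342, 29767·1342+1342·29767) = (1772148577,79894628)
n=3: (1772148577,79894628)∘(29767,1342) = (29767·1772148577+492·1342·79894628, 29767·79894628+1342·1772148577) = (105503093353351,4756446782010)

29767 1342
1772148577 79894628
105503093353351 4756446782010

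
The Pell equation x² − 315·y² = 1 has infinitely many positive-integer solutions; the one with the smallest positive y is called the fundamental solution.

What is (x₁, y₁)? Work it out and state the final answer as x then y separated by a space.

71 4

√315 = [17; 1,2,1,34, …], period ℓ=4 (even) → k=3
i=0: a=17 ⇒ p=17, q=1
…
i=2: a=2 ⇒ p=53, q=3
i=3: a=1 ⇒ p=71, q=4
→ (71, 4).  Check: 71²=5041, 315·4²=5040, difference 1.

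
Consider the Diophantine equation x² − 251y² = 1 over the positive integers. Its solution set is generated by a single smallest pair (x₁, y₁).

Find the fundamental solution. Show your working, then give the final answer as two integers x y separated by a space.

d=251: √d = [15; 1,5,2,1,2,…,5,1,30] (ℓ=14, even), read p_13/q_13
k=0  a_k=15  p_k/q_k = 15/1
…
k=2  a_k=5  p_k/q_k = 95/6
k=3  a_k=2  p_k/q_k = 206/13
k=4  a_k=1  p_k/q_k = 301/19
k=5  a_k=2  p_k/q_k = 808/51
…
k=8  a_k=2  p_k/q_k = 61043/3853
k=9  a_k=2  p_k/q_k = 151649/9572
…
k=11  a_k=2  p_k/q_k = 577033/36422
k=12  a_k=5  p_k/q_k = 3097857/195535
k=13  a_k=1  p_k/q_k = 3674890/231957
→ (3674890, 231957).  Check: 3674890²=13504816512100, 251·231957²=13504816512099, difference 1.

3674890 231957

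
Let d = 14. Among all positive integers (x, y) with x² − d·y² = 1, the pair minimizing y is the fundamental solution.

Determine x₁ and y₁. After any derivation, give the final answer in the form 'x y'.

15 4

d=14: √d = [3; 1,2,1,6] (ℓ=4, even), read p_3/q_3
step 0: (3, 1)  from 3·(1,0) + (0,1)
…
step 2: (11, 3)  from 2·(4,1) + (3,1)
step 3: (15, 4)  from 1·(11,3) + (4,1)
fundamental: x₁=15, y₁=4  (since 225 − 14·16 = 1)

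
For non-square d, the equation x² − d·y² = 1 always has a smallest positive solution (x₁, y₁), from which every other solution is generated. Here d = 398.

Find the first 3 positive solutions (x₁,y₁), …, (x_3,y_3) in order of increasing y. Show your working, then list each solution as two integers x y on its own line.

√398 = [19; 1,18,1,38, …], period ℓ=4 (even) → k=3
k=0  a_k=19  p_k/q_k = 19/1
k=1  a_k=1  p_k/q_k = 20/1
k=2  a_k=18  p_k/q_k = 379/19
k=3  a_k=1  p_k/q_k = 399/20
fundamental: x₁=399, y₁=20  (since 159201 − 398·400 = 1)
(399+20√398)^2 = 318401 + 15960√398
(399+20√398)^3 = 254083599 + 12736060√398

399 20
318401 15960
254083599 12736060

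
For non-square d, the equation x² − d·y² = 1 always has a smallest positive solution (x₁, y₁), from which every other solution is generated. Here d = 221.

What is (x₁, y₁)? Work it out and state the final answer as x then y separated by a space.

1665 112

[14; 1,6,2,6,1,28] for √221; ℓ=6 ⇒ convergent index 5
step 0: (14, 1)  from 14·(1,0) + (0,1)
…
step 3: (223, 15)  from 2·(104,7) + (15,1)
step 4: (1442, 97)  from 6·(223,15) + (104,7)
step 5: (1665, 112)  from 1·(1442,97) + (223,15)
fundamental: x₁=1665, y₁=112  (since 2772225 − 221·12544 = 1)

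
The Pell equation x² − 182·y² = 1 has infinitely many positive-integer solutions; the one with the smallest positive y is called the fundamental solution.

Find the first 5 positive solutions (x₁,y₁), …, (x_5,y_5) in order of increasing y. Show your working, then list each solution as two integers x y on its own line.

√182 → a₀=13, period (2,26); ℓ=2 even so k=1
i=0: a=13 ⇒ p=13, q=1
i=1: a=2 ⇒ p=27, q=2
fundamental: x₁=27, y₁=2  (since 729 − 182·4 = 1)
n=2: (27,2)∘(27,2) = (27·27+182·2·2, 27·2+2·27) = (1457,108)
n=3: (1457,108)∘(27,2) = (27·1457+182·2·108, 27·108+2·1457) = (78651,5830)
n=4: (78651,5830)∘(27,2) = (27·78651+182·2·5830, 27·5830+2·78651) = (4245697,314712)
n=5: (4245697,314712)∘(27,2) = (27·4245697+182·2·314712, 27·314712+2·4245697) = (229188987,16988618)

27 2
1457 108
78651 5830
4245697 314712
229188987 16988618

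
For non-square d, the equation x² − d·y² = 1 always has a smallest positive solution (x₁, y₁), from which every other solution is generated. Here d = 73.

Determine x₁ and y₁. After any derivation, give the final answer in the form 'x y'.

2281249 267000

[8; 1,1,5,5,1,1,16] for √73; ℓ=7 ⇒ convergent index 13
i=0: a=8 ⇒ p=8, q=1
i=1: a=1 ⇒ p=9, q=1
…
i=3: a=5 ⇒ p=94, q=11
…
i=7: a=16 ⇒ p=17669, q=2068
i=8: a=1 ⇒ p=18737, q=2193
i=9: a=1 ⇒ p=36406, q=4261
i=10: a=5 ⇒ p=200767, q=23498
i=11: a=5 ⇒ p=1040241, q=121751
i=12: a=1 ⇒ p=1241008, q=145249
i=13: a=1 ⇒ p=2281249, q=267000
→ (2281249, 267000).  Check: 2281249²=5204097000001, 73·267000²=5204097000000, difference 1.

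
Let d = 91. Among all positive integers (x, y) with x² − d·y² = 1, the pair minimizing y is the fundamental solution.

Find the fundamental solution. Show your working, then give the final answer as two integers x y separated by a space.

1574 165

[9; 1,1,5,1,5,1,1,18] for √91; ℓ=8 ⇒ convergent index 7
k=0  a_k=9  p_k/q_k = 9/1
k=1  a_k=1  p_k/q_k = 10/1
…
k=6  a_k=1  p_k/q_k = 849/89
k=7  a_k=1  p_k/q_k = 1574/165
fundamental: x₁=1574, y₁=165  (since 2477476 − 91·27225 = 1)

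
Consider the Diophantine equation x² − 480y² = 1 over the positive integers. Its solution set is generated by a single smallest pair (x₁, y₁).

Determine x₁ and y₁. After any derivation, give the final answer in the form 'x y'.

d=480: √d = [21; 1,9,1,42] (ℓ=4, even), read p_3/q_3
k=0  a_k=21  p_k/q_k = 21/1
k=1  a_k=1  p_k/q_k = 22/1
k=2  a_k=9  p_k/q_k = 219/10
k=3  a_k=1  p_k/q_k = 241/11
fundamental: x₁=241, y₁=11  (since 58081 − 480·121 = 1)

241 11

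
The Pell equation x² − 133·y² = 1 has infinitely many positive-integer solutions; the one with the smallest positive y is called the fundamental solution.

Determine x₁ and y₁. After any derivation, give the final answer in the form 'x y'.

2588599 224460

d=133: √d = [11; 1,1,7,5,1,…,1,1,22] (ℓ=16, even), read p_15/q_15
k=0  a_k=11  p_k/q_k = 11/1
k=1  a_k=1  p_k/q_k = 12/1
…
k=3  a_k=7  p_k/q_k = 173/15
k=4  a_k=5  p_k/q_k = 888/77
k=5  a_k=1  p_k/q_k = 1061/92
k=6  a_k=1  p_k/q_k = 1949/169
k=7  a_k=1  p_k/q_k = 3010/261
k=8  a_k=2  p_k/q_k = 7969/691
…
k=11  a_k=1  p_k/q_k = 29927/2595
k=12  a_k=5  p_k/q_k = 168583/14618
k=13  a_k=7  p_k/q_k = 1210008/104921
k=14  a_k=1  p_k/q_k = 1378591/119539
k=15  a_k=1  p_k/q_k = 2588599/224460
→ (2588599, 224460).  Check: 2588599²=6700844782801, 133·224460²=6700844782800, difference 1.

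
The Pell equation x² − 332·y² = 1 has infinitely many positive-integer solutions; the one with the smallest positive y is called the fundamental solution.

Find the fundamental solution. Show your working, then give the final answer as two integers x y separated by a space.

√332 → a₀=18, period (4,1,1,8,1,1,4,36); ℓ=8 even so k=7
a_0=18:  p_0=18·1+0=18,  q_0=18·0+1=1
…
a_2=1:  p_2=1·73+18=91,  q_2=1·4+1=5
…
a_6=1:  p_6=1·1567+1403=2970,  q_6=1·86+77=163
a_7=4:  p_7=4·2970+1567=13447,  q_7=4·163+86=738
→ (13447, 738).  Check: 13447²=180821809, 332·738²=180821808, difference 1.

13447 738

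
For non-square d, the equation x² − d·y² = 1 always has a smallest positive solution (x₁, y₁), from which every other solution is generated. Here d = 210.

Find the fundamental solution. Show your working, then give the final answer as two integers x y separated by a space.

d=210: √d = [14; 2,28] (ℓ=2, even), read p_1/q_1
a_0=14:  p_0=14·1+0=14,  q_0=14·0+1=1
a_1=2:  p_1=2·14+1=29,  q_1=2·1+0=2
→ (29, 2).  Check: 29²=841, 210·2²=840, difference 1.

29 2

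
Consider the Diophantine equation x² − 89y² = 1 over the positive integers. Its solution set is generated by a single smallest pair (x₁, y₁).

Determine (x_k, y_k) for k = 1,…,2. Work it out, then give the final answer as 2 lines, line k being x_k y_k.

500001 53000
500002000001 53000106000

[9; 2,3,3,2,18] for √89; ℓ=5 ⇒ convergent index 9
k=0  a_k=9  p_k/q_k = 9/1
k=1  a_k=2  p_k/q_k = 19/2
k=2  a_k=3  p_k/q_k = 66/7
k=3  a_k=3  p_k/q_k = 217/23
…
k=6  a_k=2  p_k/q_k = 18934/2007
…
k=8  a_k=3  p_k/q_k = 216991/23001
k=9  a_k=2  p_k/q_k = 500001/53000
→ (500001, 53000).  Check: 500001²=250001000001, 89·53000²=250001000000, difference 1.
n=2: (500001,53000)∘(500001,53000) = (500001·500001+89·53000·53000, 500001·53000+53000·500001) = (500002000001,53000106000)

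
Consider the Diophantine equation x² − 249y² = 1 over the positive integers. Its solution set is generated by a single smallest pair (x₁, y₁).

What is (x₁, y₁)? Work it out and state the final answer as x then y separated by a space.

d=249: √d = [15; 1,3,1,1,5,…,3,1,30] (ℓ=16, even), read p_15/q_15
i=0: a=15 ⇒ p=15, q=1
…
i=4: a=1 ⇒ p=142, q=9
…
i=7: a=3 ⇒ p=3582, q=227
i=8: a=10 ⇒ p=36751, q=2329
…
i=10: a=1 ⇒ p=150586, q=9543
i=11: a=5 ⇒ p=866765, q=54929
…
i=13: a=1 ⇒ p=1884116, q=119401
i=14: a=3 ⇒ p=6669699, q=422675
i=15: a=1 ⇒ p=8553815, q=542076
→ (8553815, 542076).  Check: 8553815²=73167751054225, 249·542076²=73167751054224, difference 1.

8553815 542076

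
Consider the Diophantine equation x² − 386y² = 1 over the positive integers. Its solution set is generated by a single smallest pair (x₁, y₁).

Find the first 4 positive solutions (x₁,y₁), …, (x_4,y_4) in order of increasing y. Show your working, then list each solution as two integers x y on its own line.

√386 → a₀=19, period (1,1,1,4,1,18,1,4,1,1,1,38); ℓ=12 even so k=11
step 0: (19, 1)  from 19·(1,0) + (0,1)
step 1: (20, 1)  from 1·(19,1) + (1,0)
step 2: (39, 2)  from 1·(20,1) + (19,1)
step 3: (59, 3)  from 1·(39,2) + (20,1)
step 4: (275, 14)  from 4·(59,3) + (39,2)
…
step 6: (6287, 320)  from 18·(334,17) + (275,14)
step 7: (6621, 337)  from 1·(6287,320) + (334,17)
step 8: (32771, 1668)  from 4·(6621,337) + (6287,320)
step 9: (39392, 2005)  from 1·(32771,1668) + (6621,337)
step 10: (72163, 3673)  from 1·(39392,2005) + (32771,1668)
step 11: (111555, 5678)  from 1·(72163,3673) + (39392,2005)
→ (111555, 5678).  Check: 111555²=12444518025, 386·5678²=12444518024, difference 1.
k=2:  x_2 = 111555·111555+386·5678·5678 = 24889036049,  y_2 = 111555·5678+5678·111555 = 1266818580
k=3:  x_3 = 111555·24889036049+386·5678·1266818580 = 5552992832780835,  y_3 = 111555·1266818580+5678·24889036049 = 282639893378122
k=4:  x_4 = 111555·5552992832780835+386·5678·282639893378122 = 1238928230896843060801,  y_4 = 111555·282639893378122+5678·5552992832780835 = 63059786610325980840

111555 5678
24889036049 1266818580
5552992832780835 282639893378122
1238928230896843060801 63059786610325980840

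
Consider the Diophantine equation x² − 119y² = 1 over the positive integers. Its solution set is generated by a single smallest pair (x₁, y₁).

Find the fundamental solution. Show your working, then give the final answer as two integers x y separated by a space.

120 11

√119 → a₀=10, period (1,9,1,20); ℓ=4 even so k=3
a_0=10:  p_0=10·1+0=10,  q_0=10·0+1=1
a_1=1:  p_1=1·10+1=11,  q_1=1·1+0=1
a_2=9:  p_2=9·11+10=109,  q_2=9·1+1=10
a_3=1:  p_3=1·109+11=120,  q_3=1·10+1=11
fundamental: x₁=120, y₁=11  (since 14400 − 119·121 = 1)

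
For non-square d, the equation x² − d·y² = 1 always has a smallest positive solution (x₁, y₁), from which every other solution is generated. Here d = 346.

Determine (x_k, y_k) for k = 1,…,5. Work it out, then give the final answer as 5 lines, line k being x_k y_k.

17299 930
598510801 32176140
20707276675699 1113230090790
716430357827323201 38515534648976280
24787057499402451432499 1332560466672051244650

√346 → a₀=18, period (1,1,1,1,36); ℓ=5 odd so k=9
step 0: (18, 1)  from 18·(1,0) + (0,1)
…
step 2: (37, 2)  from 1·(19,1) + (18,1)
…
step 5: (3404, 183)  from 36·(93,5) + (56,3)
step 6: (3497, 188)  from 1·(3404,183) + (93,5)
…
step 8: (10398, 559)  from 1·(6901,371) + (3497,188)
step 9: (17299, 930)  from 1·(10398,559) + (6901,371)
→ (17299, 930).  Check: 17299²=299255401, 346·930²=299255400, difference 1.
n=2: (17299,930)∘(17299,930) = (17299·17299+346·930·930, 17299·930+930·17299) = (598510801,32176140)
n=3: (598510801,32176140)∘(17299,930) = (17299·598510801+346·930·32176140, 17299·32176140+930·598510801) = (20707276675699,1113230090790)
n=4: (20707276675699,1113230090790)∘(17299,930) = (17299·20707276675699+346·930·1113230090790, 17299·1113230090790+930·20707276675699) = (716430357827323201,38515534648976280)
n=5: (716430357827323201,38515534648976280)∘(17299,930) = (17299·716430357827323201+346·930·38515534648976280, 17299·38515534648976280+930·716430357827323201) = (24787057499402451432499,1332560466672051244650)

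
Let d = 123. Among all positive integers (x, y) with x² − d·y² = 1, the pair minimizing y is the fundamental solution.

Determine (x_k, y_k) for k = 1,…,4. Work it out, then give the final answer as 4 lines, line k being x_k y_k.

122 11
29767 2684
7263026 654885
1772148577 159789256

d=123: √d = [11; 11,22] (ℓ=2, even), read p_1/q_1
i=0: a=11 ⇒ p=11, q=1
i=1: a=11 ⇒ p=122, q=11
(x₁, y₁) = (122, 11);  122² − 123·11² = 1 ✓
(122+11√123)^2 = 29767 + 2684√123
(122+11√123)^3 = 7263026 + 654885√123
(122+11√123)^4 = 1772148577 + 159789256√123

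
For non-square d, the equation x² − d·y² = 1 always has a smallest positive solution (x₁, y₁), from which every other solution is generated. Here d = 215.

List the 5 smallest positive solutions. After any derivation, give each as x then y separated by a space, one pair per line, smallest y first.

44 3
3871 264
340604 23229
29969281 2043888
2636956124 179838915

d=215: √d = [14; 1,1,1,28] (ℓ=4, even), read p_3/q_3
k=0  a_k=14  p_k/q_k = 14/1
…
k=2  a_k=1  p_k/q_k = 29/2
k=3  a_k=1  p_k/q_k = 44/3
(x₁, y₁) = (44, 3);  44² − 215·3² = 1 ✓
(44+3√215)^2 = 3871 + 264√215
(44+3√215)^3 = 340604 + 23229√215
(44+3√215)^4 = 29969281 + 2043888√215
(44+3√215)^5 = 2636956124 + 179838915√215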